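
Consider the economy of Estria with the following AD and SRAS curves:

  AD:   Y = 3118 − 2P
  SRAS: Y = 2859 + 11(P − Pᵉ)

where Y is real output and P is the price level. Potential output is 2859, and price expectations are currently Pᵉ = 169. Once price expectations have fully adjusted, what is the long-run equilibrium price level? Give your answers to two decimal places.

Short run: with Pᵉ = 169, SRAS is Y = 1000 + 11P. Setting AD = SRAS gives 2118 = 13P, so P = 162.92 and Y = 3118 − 2P = 2792.15.
Output 2792.15 is below potential 2859, so over time expected prices fall and SRAS shifts right until Y returns to 2859.
Long run: Y = 2859 on the AD curve gives 2859 = 3118 − 2P, so P = 129.50.

Long-run P = 129.50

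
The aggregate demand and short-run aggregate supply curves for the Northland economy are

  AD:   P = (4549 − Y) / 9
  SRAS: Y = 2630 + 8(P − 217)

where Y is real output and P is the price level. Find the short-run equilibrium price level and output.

P = 215, Y = 2614

Write SRAS as Y = 2630 + 8P − 1736 = 894 + 8P.
Rearrange AD to Y = 4549 − 9P.
Set AD = SRAS: 4549 − 9P = 894 + 8P, so 3655 = 17P and P = 215.
Then Y = 4549 − 9·215 = 2614.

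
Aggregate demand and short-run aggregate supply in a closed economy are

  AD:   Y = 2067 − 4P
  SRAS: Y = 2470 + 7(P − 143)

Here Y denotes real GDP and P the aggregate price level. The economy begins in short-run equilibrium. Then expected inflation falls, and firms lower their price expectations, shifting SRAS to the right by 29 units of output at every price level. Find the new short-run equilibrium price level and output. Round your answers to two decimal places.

P = 51.73, Y = 1860.09

This is a positive supply shock: SRAS shifts right.
New SRAS: Y = 1498 + 7P.
Set AD = SRAS: 2067 − 4P = 1498 + 7P, so 569 = 11P and P = 51.73.
Substituting into AD, Y = 1860.09.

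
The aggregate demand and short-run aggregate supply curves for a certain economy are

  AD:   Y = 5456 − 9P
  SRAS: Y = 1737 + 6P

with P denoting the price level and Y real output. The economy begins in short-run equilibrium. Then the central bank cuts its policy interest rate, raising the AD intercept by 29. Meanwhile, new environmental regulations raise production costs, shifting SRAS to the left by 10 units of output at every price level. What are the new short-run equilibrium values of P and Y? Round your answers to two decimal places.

After both shocks: AD is Y = 5485 − 9P and SRAS is Y = 1727 + 6P.
Setting them equal: 3758 = 15P, so P = 250.53.
Substituting into AD, Y = 3230.20.

P = 250.53, Y = 3230.20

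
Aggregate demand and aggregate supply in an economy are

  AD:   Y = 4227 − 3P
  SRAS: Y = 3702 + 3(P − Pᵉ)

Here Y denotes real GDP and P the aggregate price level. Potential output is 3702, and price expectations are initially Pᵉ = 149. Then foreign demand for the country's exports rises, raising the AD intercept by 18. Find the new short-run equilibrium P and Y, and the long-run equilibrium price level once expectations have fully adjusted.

Short run: P = 165, Y = 3750. Long run: P = 181.

AD shifts right: new AD is Y = 4245 − 3P. With Pᵉ = 149, SRAS is Y = 3255 + 3P.
Short run: 4245 − 3P = 3255 + 3P gives 990 = 6P, so P = 165 and Y = 4245 − 3·165 = 3750.
Y = 3750 is above potential 3702; expectations adjust and SRAS shifts left until Y = 3702.
Long run: on the new AD curve, 3702 = 4245 − 3P gives P = 181.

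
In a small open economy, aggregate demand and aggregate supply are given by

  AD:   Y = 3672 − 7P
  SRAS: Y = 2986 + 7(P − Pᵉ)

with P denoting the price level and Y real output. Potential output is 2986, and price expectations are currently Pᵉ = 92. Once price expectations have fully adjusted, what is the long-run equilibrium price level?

Long-run P = 98

Short run: with Pᵉ = 92, SRAS is Y = 2342 + 7P. Setting AD = SRAS gives 1330 = 14P, so P = 95 and Y = 3672 − 7·95 = 3007.
Output 3007 is above potential 2986, so over time expected prices rise and SRAS shifts left until Y returns to 2986.
Long run: Y = 2986 on the AD curve gives 2986 = 3672 − 7P, so P = 98.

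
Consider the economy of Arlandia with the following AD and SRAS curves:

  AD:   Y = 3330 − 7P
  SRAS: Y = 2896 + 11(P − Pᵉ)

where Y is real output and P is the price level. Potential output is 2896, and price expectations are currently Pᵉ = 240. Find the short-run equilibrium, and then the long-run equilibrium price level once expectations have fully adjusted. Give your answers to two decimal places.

Short run: P = 170.78, Y = 2134.56. Long run: P = 62.00.

Short run: with Pᵉ = 240, SRAS is Y = 256 + 11P. Setting AD = SRAS gives 3074 = 18P, so P = 170.78 and Y = 3330 − 7P = 2134.56.
Output 2134.56 is below potential 2896, so over time expected prices fall and SRAS shifts right until Y returns to 2896.
Long run: Y = 2896 on the AD curve gives 2896 = 3330 − 7P, so P = 62.00.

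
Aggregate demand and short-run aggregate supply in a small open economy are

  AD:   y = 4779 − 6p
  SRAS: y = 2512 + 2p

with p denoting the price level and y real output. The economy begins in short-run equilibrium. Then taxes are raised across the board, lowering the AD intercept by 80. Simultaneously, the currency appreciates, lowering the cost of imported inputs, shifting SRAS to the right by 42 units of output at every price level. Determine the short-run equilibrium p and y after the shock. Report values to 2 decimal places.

After both shocks: AD is y = 4699 − 6p and SRAS is y = 2554 + 2p.
Setting them equal: 2145 = 8p, so p = 268.13.
Substituting into AD, y = 3090.25.

p = 268.13, y = 3090.25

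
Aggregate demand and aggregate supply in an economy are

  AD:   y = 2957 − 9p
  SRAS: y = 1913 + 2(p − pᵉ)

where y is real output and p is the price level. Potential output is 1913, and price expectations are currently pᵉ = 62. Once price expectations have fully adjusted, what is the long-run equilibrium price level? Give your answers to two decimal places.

Long-run p = 116.00

Short run: with pᵉ = 62, SRAS is y = 1789 + 2p. Setting AD = SRAS gives 1168 = 11p, so p = 106.18 and y = 2957 − 9p = 2001.36.
Output 2001.36 is above potential 1913, so over time expected prices rise and SRAS shifts left until y returns to 1913.
Long run: y = 1913 on the AD curve gives 1913 = 2957 − 9p, so p = 116.00.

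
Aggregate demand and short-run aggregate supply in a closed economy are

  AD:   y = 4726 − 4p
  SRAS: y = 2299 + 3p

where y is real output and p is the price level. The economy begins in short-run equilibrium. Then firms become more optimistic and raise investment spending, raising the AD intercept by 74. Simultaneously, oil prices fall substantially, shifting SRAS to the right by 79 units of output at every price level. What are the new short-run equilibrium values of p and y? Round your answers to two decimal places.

After both shocks: AD is y = 4800 − 4p and SRAS is y = 2378 + 3p.
Setting them equal: 2422 = 7p, so p = 346.00.
Substituting into AD, y = 3416.00.

p = 346.00, y = 3416.00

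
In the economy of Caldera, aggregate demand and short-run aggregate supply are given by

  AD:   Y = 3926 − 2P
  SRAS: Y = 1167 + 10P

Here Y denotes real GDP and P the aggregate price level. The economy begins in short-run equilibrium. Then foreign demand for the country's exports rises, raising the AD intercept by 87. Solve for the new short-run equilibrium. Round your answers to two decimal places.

This is a positive demand shock: AD shifts right.
New AD: Y = 4013 − 2P.
Set AD = SRAS: 4013 − 2P = 1167 + 10P, so 2846 = 12P and P = 237.17.
Substituting into AD, Y = 3538.67.

P = 237.17, Y = 3538.67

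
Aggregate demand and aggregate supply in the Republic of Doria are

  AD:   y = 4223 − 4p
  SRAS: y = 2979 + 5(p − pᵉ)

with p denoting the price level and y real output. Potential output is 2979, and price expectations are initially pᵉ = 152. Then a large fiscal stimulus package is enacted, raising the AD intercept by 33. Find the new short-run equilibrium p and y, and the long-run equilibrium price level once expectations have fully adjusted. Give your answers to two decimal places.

Short run: p = 226.33, y = 3350.67. Long run: p = 319.25.

AD shifts right: new AD is y = 4256 − 4p. With pᵉ = 152, SRAS is y = 2219 + 5p.
Short run: 4256 − 4p = 2219 + 5p gives 2037 = 9p, so p = 226.33 and y = 4256 − 4p = 3350.67.
y = 3350.67 is above potential 2979; expectations adjust and SRAS shifts left until y = 2979.
Long run: on the new AD curve, 2979 = 4256 − 4p gives p = 319.25.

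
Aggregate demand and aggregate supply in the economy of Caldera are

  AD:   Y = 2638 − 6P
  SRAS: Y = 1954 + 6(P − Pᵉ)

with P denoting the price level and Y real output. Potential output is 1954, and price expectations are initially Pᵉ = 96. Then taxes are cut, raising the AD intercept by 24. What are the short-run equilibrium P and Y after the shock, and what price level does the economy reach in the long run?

AD shifts right: new AD is Y = 2662 − 6P. With Pᵉ = 96, SRAS is Y = 1378 + 6P.
Short run: 2662 − 6P = 1378 + 6P gives 1284 = 12P, so P = 107 and Y = 2662 − 6·107 = 2020.
Y = 2020 is above potential 1954; expectations adjust and SRAS shifts left until Y = 1954.
Long run: on the new AD curve, 1954 = 2662 − 6P gives P = 118.

Short run: P = 107, Y = 2020. Long run: P = 118.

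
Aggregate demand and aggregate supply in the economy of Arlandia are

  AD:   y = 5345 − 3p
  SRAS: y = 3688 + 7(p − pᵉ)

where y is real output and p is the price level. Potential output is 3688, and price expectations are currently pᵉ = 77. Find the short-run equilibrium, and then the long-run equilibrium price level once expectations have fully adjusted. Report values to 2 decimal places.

Short run: with pᵉ = 77, SRAS is y = 3149 + 7p. Setting AD = SRAS gives 2196 = 10p, so p = 219.60 and y = 5345 − 3p = 4686.20.
Output 4686.20 is above potential 3688, so over time expected prices rise and SRAS shifts left until y returns to 3688.
Long run: y = 3688 on the AD curve gives 3688 = 5345 − 3p, so p = 552.33.

Short run: p = 219.60, y = 4686.20. Long run: p = 552.33.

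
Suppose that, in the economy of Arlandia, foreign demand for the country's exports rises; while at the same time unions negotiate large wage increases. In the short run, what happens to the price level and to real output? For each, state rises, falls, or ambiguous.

The first event is a positive demand shock: AD shifts right, which by itself pushes P up and Y up.
The second is an adverse supply shock: SRAS shifts left, which by itself pushes P up and Y down.
Both shocks push P up, so P rises. The two shocks push Y in opposite directions, so the effect on Y is ambiguous.

Price level: rises; output: ambiguous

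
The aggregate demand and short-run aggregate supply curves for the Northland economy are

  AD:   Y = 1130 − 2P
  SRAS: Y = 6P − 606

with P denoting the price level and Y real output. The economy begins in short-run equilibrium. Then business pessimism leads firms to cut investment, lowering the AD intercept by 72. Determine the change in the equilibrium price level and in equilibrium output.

ΔP = -9, ΔY = -54

This is a negative demand shock: AD shifts left.
New AD: Y = 1058 − 2P.
Set AD = SRAS: 1058 − 2P = 6P − 606, so 1664 = 8P and P = 208.
Y = 1058 − 2·208 = 642.
Initially P = 217, Y = 696, so ΔP = -9 and ΔY = -54.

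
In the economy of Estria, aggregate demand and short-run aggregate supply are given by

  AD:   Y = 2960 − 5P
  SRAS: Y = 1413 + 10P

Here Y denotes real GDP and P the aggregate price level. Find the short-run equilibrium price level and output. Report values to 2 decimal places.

P = 103.13, Y = 2444.33

Set AD = SRAS: 2960 − 5P = 1413 + 10P, so 1547 = 15P and P = 103.13.
Substituting into AD, Y = 2960 − 5P = 2444.33.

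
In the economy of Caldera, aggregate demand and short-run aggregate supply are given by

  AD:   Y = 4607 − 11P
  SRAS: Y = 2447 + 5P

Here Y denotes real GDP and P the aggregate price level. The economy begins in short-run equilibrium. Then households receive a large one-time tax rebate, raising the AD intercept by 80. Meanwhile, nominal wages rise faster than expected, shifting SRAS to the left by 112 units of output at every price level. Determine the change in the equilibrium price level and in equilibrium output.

After both shocks: AD is Y = 4687 − 11P and SRAS is Y = 2335 + 5P.
Setting them equal: 2352 = 16P, so P = 147.
Y = 4687 − 11·147 = 3070.
Initially P = 135, Y = 3122, so ΔP = +12 and ΔY = -52.

ΔP = +12, ΔY = -52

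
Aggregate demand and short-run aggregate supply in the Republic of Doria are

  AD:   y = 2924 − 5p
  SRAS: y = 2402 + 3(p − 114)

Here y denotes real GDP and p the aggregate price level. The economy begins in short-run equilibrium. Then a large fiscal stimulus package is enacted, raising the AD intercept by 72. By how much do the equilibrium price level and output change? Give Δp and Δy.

This is a positive demand shock: AD shifts right.
New AD: y = 2996 − 5p.
SRAS can be written y = 2060 + 3p.
Set AD = SRAS: 2996 − 5p = 2060 + 3p, so 936 = 8p and p = 117.
y = 2996 − 5·117 = 2411.
Initially p = 108, y = 2384, so Δp = +9 and Δy = +27.

Δp = +9, Δy = +27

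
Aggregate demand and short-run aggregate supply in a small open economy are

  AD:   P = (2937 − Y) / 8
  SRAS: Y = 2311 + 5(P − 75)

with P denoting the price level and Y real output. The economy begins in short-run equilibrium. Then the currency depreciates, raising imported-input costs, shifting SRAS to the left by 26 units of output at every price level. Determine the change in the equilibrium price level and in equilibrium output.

ΔP = +2, ΔY = -16

This is a negative supply shock: SRAS shifts left.
New SRAS: Y = 1910 + 5P.
Set AD = SRAS: 2937 − 8P = 1910 + 5P, so 1027 = 13P and P = 79.
Y = 2937 − 8·79 = 2305.
Initially P = 77, Y = 2321, so ΔP = +2 and ΔY = -16.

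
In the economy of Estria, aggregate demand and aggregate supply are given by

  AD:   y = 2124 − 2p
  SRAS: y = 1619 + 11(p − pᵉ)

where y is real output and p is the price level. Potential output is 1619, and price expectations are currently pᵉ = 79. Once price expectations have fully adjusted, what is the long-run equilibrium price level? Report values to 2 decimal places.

Short run: with pᵉ = 79, SRAS is y = 750 + 11p. Setting AD = SRAS gives 1374 = 13p, so p = 105.69 and y = 2124 − 2p = 1912.62.
Output 1912.62 is above potential 1619, so over time expected prices rise and SRAS shifts left until y returns to 1619.
Long run: y = 1619 on the AD curve gives 1619 = 2124 − 2p, so p = 252.50.

Long-run p = 252.50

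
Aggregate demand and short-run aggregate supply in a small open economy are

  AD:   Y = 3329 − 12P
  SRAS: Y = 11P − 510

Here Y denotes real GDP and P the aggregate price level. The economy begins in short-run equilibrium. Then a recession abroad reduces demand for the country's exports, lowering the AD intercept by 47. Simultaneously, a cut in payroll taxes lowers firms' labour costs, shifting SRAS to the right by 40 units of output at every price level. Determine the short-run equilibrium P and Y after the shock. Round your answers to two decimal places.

After both shocks: AD is Y = 3282 − 12P and SRAS is Y = 11P − 470.
Setting them equal: 3752 = 23P, so P = 163.13.
Substituting into AD, Y = 1324.43.

P = 163.13, Y = 1324.43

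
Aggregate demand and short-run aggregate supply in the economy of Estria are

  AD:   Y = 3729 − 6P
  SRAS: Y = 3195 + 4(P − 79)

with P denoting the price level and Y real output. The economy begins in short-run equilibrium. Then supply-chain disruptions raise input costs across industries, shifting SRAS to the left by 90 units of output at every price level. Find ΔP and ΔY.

ΔP = +9, ΔY = -54

This is a negative supply shock: SRAS shifts left.
New SRAS: Y = 2789 + 4P.
Set AD = SRAS: 3729 − 6P = 2789 + 4P, so 940 = 10P and P = 94.
Y = 3729 − 6·94 = 3165.
Initially P = 85, Y = 3219, so ΔP = +9 and ΔY = -54.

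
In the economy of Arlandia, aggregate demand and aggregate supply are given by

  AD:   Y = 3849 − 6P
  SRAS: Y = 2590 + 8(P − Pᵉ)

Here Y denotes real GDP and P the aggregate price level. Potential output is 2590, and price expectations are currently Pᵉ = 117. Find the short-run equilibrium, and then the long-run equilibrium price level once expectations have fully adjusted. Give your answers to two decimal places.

Short run: with Pᵉ = 117, SRAS is Y = 1654 + 8P. Setting AD = SRAS gives 2195 = 14P, so P = 156.79 and Y = 3849 − 6P = 2908.29.
Output 2908.29 is above potential 2590, so over time expected prices rise and SRAS shifts left until Y returns to 2590.
Long run: Y = 2590 on the AD curve gives 2590 = 3849 − 6P, so P = 209.83.

Short run: P = 156.79, Y = 2908.29. Long run: P = 209.83.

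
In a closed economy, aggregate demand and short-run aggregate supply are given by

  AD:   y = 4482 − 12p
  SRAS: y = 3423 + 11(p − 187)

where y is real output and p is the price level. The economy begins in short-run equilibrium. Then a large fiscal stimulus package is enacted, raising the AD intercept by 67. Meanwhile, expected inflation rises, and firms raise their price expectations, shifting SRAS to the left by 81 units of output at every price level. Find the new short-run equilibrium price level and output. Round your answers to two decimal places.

p = 141.91, y = 2846.04

After both shocks: AD is y = 4549 − 12p and SRAS is y = 1285 + 11p.
Setting them equal: 3264 = 23p, so p = 141.91.
Substituting into AD, y = 2846.04.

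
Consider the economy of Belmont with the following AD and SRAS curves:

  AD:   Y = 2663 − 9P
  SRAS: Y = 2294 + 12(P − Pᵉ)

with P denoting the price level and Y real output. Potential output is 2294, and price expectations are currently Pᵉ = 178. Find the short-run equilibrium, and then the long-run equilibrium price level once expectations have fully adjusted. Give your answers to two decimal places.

Short run: with Pᵉ = 178, SRAS is Y = 158 + 12P. Setting AD = SRAS gives 2505 = 21P, so P = 119.29 and Y = 2663 − 9P = 1589.43.
Output 1589.43 is below potential 2294, so over time expected prices fall and SRAS shifts right until Y returns to 2294.
Long run: Y = 2294 on the AD curve gives 2294 = 2663 − 9P, so P = 41.00.

Short run: P = 119.29, Y = 1589.43. Long run: P = 41.00.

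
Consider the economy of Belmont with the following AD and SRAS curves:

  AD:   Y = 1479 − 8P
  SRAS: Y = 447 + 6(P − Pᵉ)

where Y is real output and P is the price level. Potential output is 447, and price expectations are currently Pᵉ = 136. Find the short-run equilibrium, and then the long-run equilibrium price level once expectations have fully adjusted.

Short run: P = 132, Y = 423. Long run: P = 129.

Short run: with Pᵉ = 136, SRAS is Y = 6P − 369. Setting AD = SRAS gives 1848 = 14P, so P = 132 and Y = 1479 − 8·132 = 423.
Output 423 is below potential 447, so over time expected prices fall and SRAS shifts right until Y returns to 447.
Long run: Y = 447 on the AD curve gives 447 = 1479 − 8P, so P = 129.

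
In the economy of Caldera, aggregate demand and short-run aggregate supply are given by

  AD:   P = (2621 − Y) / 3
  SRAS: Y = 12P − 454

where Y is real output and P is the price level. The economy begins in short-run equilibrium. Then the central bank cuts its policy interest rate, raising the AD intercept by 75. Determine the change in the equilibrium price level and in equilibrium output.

This is a positive demand shock: AD shifts right.
New AD: Y = 2696 − 3P.
Set AD = SRAS: 2696 − 3P = 12P − 454, so 3150 = 15P and P = 210.
Y = 2696 − 3·210 = 2066.
Initially P = 205, Y = 2006, so ΔP = +5 and ΔY = +60.

ΔP = +5, ΔY = +60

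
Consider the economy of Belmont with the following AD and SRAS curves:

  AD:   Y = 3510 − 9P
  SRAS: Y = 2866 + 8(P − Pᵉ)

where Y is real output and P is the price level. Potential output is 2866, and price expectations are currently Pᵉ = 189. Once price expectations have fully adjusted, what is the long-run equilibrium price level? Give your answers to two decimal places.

Long-run P = 71.56

Short run: with Pᵉ = 189, SRAS is Y = 1354 + 8P. Setting AD = SRAS gives 2156 = 17P, so P = 126.82 and Y = 3510 − 9P = 2368.59.
Output 2368.59 is below potential 2866, so over time expected prices fall and SRAS shifts right until Y returns to 2866.
Long run: Y = 2866 on the AD curve gives 2866 = 3510 − 9P, so P = 71.56.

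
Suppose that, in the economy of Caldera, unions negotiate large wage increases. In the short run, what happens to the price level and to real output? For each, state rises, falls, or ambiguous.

This is an adverse supply shock: SRAS shifts left.
Moving along the downward-sloping AD curve, P rises and Y falls.

Price level: rises; output: falls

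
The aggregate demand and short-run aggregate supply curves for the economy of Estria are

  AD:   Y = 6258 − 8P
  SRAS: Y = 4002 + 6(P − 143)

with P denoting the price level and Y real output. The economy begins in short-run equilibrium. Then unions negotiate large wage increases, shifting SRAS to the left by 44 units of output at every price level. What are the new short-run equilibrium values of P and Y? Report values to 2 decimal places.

This is a negative supply shock: SRAS shifts left.
New SRAS: Y = 3100 + 6P.
Set AD = SRAS: 6258 − 8P = 3100 + 6P, so 3158 = 14P and P = 225.57.
Substituting into AD, Y = 4453.43.

P = 225.57, Y = 4453.43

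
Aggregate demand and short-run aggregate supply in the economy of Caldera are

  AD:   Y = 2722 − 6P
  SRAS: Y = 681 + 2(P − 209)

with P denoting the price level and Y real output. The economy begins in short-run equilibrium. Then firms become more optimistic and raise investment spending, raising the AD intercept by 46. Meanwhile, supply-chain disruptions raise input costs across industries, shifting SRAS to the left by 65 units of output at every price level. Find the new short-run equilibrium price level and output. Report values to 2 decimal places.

P = 321.25, Y = 840.50

After both shocks: AD is Y = 2768 − 6P and SRAS is Y = 198 + 2P.
Setting them equal: 2570 = 8P, so P = 321.25.
Substituting into AD, Y = 840.50.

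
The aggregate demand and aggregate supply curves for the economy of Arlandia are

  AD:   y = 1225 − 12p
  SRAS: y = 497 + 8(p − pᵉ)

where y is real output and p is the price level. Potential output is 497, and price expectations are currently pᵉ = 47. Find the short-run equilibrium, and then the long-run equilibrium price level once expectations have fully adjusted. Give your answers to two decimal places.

Short run: with pᵉ = 47, SRAS is y = 121 + 8p. Setting AD = SRAS gives 1104 = 20p, so p = 55.20 and y = 1225 − 12p = 562.60.
Output 562.60 is above potential 497, so over time expected prices rise and SRAS shifts left until y returns to 497.
Long run: y = 497 on the AD curve gives 497 = 1225 − 12p, so p = 60.67.

Short run: p = 55.20, y = 562.60. Long run: p = 60.67.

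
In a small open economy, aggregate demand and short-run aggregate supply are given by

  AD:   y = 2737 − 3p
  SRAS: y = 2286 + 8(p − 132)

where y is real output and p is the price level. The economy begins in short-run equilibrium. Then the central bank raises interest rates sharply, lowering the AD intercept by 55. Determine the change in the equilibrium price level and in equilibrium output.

Δp = -5, Δy = -40

This is a negative demand shock: AD shifts left.
New AD: y = 2682 − 3p.
SRAS can be written y = 1230 + 8p.
Set AD = SRAS: 2682 − 3p = 1230 + 8p, so 1452 = 11p and p = 132.
y = 2682 − 3·132 = 2286.
Initially p = 137, y = 2326, so Δp = -5 and Δy = -40.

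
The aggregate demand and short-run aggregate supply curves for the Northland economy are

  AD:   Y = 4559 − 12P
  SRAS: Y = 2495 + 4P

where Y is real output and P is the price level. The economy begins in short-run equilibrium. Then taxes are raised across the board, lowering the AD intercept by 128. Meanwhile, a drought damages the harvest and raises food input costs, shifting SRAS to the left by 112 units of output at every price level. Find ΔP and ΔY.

After both shocks: AD is Y = 4431 − 12P and SRAS is Y = 2383 + 4P.
Setting them equal: 2048 = 16P, so P = 128.
Y = 4431 − 12·128 = 2895.
Initially P = 129, Y = 3011, so ΔP = -1 and ΔY = -116.

ΔP = -1, ΔY = -116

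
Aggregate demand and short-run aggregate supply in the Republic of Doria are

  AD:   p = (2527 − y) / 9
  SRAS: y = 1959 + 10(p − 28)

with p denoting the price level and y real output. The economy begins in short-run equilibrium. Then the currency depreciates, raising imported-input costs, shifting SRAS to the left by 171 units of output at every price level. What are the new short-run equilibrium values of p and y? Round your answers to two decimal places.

p = 53.63, y = 2044.32

This is a negative supply shock: SRAS shifts left.
New SRAS: y = 1508 + 10p.
Set AD = SRAS: 2527 − 9p = 1508 + 10p, so 1019 = 19p and p = 53.63.
Substituting into AD, y = 2044.32.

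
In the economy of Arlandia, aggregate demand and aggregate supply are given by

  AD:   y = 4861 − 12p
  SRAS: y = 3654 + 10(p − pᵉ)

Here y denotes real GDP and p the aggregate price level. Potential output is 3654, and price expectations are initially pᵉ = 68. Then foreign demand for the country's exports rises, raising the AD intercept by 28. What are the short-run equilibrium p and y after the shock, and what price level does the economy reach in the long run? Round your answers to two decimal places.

Short run: p = 87.05, y = 3844.45. Long run: p = 102.92.

AD shifts right: new AD is y = 4889 − 12p. With pᵉ = 68, SRAS is y = 2974 + 10p.
Short run: 4889 − 12p = 2974 + 10p gives 1915 = 22p, so p = 87.05 and y = 4889 − 12p = 3844.45.
y = 3844.45 is above potential 3654; expectations adjust and SRAS shifts left until y = 3654.
Long run: on the new AD curve, 3654 = 4889 − 12p gives p = 102.92.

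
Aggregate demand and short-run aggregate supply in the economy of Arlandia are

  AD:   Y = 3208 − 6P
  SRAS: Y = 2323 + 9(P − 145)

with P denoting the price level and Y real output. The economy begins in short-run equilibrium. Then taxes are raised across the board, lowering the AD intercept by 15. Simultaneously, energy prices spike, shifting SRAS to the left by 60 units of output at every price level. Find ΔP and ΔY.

ΔP = +3, ΔY = -33

After both shocks: AD is Y = 3193 − 6P and SRAS is Y = 958 + 9P.
Setting them equal: 2235 = 15P, so P = 149.
Y = 3193 − 6·149 = 2299.
Initially P = 146, Y = 2332, so ΔP = +3 and ΔY = -33.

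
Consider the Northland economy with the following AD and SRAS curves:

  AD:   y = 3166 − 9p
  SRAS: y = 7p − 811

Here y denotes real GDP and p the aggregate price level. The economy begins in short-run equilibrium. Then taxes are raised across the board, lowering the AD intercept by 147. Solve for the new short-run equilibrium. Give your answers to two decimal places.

This is a negative demand shock: AD shifts left.
New AD: y = 3019 − 9p.
Set AD = SRAS: 3019 − 9p = 7p − 811, so 3830 = 16p and p = 239.38.
Substituting into AD, y = 864.63.

p = 239.38, y = 864.63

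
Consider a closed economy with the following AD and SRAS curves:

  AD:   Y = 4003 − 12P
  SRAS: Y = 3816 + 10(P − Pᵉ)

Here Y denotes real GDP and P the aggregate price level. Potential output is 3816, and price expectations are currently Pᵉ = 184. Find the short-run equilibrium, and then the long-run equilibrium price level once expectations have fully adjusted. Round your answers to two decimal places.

Short run: with Pᵉ = 184, SRAS is Y = 1976 + 10P. Setting AD = SRAS gives 2027 = 22P, so P = 92.14 and Y = 4003 − 12P = 2897.36.
Output 2897.36 is below potential 3816, so over time expected prices fall and SRAS shifts right until Y returns to 3816.
Long run: Y = 3816 on the AD curve gives 3816 = 4003 − 12P, so P = 15.58.

Short run: P = 92.14, Y = 2897.36. Long run: P = 15.58.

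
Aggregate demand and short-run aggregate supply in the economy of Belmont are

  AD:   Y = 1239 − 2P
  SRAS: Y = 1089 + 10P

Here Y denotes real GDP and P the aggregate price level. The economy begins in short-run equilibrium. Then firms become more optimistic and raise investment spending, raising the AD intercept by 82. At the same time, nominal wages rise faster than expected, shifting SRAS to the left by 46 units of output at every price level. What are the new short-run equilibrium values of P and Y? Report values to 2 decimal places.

After both shocks: AD is Y = 1321 − 2P and SRAS is Y = 1043 + 10P.
Setting them equal: 278 = 12P, so P = 23.17.
Substituting into AD, Y = 1274.67.

P = 23.17, Y = 1274.67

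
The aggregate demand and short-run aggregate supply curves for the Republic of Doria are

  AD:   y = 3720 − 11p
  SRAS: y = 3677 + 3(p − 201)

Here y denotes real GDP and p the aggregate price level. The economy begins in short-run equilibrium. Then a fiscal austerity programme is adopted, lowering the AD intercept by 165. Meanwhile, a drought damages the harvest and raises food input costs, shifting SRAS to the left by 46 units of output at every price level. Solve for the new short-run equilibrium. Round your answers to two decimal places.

p = 37.64, y = 3140.93

After both shocks: AD is y = 3555 − 11p and SRAS is y = 3028 + 3p.
Setting them equal: 527 = 14p, so p = 37.64.
Substituting into AD, y = 3140.93.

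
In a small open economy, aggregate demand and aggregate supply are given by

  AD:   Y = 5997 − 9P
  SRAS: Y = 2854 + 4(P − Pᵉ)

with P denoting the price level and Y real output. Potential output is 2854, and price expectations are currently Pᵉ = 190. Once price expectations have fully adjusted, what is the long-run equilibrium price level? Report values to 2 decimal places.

Long-run P = 349.22

Short run: with Pᵉ = 190, SRAS is Y = 2094 + 4P. Setting AD = SRAS gives 3903 = 13P, so P = 300.23 and Y = 5997 − 9P = 3294.92.
Output 3294.92 is above potential 2854, so over time expected prices rise and SRAS shifts left until Y returns to 2854.
Long run: Y = 2854 on the AD curve gives 2854 = 5997 − 9P, so P = 349.22.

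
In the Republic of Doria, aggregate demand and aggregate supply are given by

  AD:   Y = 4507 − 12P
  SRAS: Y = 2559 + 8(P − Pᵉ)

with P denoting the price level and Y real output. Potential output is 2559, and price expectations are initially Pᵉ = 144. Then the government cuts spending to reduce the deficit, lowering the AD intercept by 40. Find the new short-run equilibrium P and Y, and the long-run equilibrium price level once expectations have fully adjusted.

AD shifts left: new AD is Y = 4467 − 12P. With Pᵉ = 144, SRAS is Y = 1407 + 8P.
Short run: 4467 − 12P = 1407 + 8P gives 3060 = 20P, so P = 153 and Y = 4467 − 12·153 = 2631.
Y = 2631 is above potential 2559; expectations adjust and SRAS shifts left until Y = 2559.
Long run: on the new AD curve, 2559 = 4467 − 12P gives P = 159.

Short run: P = 153, Y = 2631. Long run: P = 159.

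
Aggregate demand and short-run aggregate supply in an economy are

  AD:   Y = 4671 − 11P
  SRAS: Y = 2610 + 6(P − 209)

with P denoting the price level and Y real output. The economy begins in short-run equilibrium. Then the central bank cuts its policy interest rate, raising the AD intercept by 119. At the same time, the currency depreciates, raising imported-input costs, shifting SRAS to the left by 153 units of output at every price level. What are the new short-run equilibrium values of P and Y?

P = 211, Y = 2469

After both shocks: AD is Y = 4790 − 11P and SRAS is Y = 1203 + 6P.
Setting them equal: 3587 = 17P, so P = 211.
Y = 4790 − 11·211 = 2469.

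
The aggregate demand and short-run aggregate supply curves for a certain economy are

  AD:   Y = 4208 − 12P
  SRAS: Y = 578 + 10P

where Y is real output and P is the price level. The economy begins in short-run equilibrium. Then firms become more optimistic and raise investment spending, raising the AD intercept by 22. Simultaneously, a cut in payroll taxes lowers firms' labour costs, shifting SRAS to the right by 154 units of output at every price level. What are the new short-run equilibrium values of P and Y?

P = 159, Y = 2322

After both shocks: AD is Y = 4230 − 12P and SRAS is Y = 732 + 10P.
Setting them equal: 3498 = 22P, so P = 159.
Y = 4230 − 12·159 = 2322.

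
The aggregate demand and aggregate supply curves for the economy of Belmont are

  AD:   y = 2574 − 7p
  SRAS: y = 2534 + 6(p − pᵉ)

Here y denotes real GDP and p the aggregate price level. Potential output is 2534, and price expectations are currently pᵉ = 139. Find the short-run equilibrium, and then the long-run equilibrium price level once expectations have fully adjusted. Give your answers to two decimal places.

Short run: with pᵉ = 139, SRAS is y = 1700 + 6p. Setting AD = SRAS gives 874 = 13p, so p = 67.23 and y = 2574 − 7p = 2103.38.
Output 2103.38 is below potential 2534, so over time expected prices fall and SRAS shifts right until y returns to 2534.
Long run: y = 2534 on the AD curve gives 2534 = 2574 − 7p, so p = 5.71.

Short run: p = 67.23, y = 2103.38. Long run: p = 5.71.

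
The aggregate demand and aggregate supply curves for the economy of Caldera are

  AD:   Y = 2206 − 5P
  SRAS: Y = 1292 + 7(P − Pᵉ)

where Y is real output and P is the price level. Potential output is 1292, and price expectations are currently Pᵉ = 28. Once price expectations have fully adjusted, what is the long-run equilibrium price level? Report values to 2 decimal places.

Long-run P = 182.80

Short run: with Pᵉ = 28, SRAS is Y = 1096 + 7P. Setting AD = SRAS gives 1110 = 12P, so P = 92.50 and Y = 2206 − 5P = 1743.50.
Output 1743.50 is above potential 1292, so over time expected prices rise and SRAS shifts left until Y returns to 1292.
Long run: Y = 1292 on the AD curve gives 1292 = 2206 − 5P, so P = 182.80.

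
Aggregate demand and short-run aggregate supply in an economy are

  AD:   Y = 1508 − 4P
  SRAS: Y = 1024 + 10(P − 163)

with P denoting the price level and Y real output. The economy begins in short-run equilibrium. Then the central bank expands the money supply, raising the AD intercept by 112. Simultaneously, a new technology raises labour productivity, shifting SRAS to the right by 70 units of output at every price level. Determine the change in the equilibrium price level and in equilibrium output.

After both shocks: AD is Y = 1620 − 4P and SRAS is Y = 10P − 536.
Setting them equal: 2156 = 14P, so P = 154.
Y = 1620 − 4·154 = 1004.
Initially P = 151, Y = 904, so ΔP = +3 and ΔY = +100.

ΔP = +3, ΔY = +100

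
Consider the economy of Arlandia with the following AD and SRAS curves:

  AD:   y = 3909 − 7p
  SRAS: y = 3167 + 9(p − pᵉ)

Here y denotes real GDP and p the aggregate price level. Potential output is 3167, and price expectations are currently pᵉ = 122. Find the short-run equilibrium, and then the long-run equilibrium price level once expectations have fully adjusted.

Short run: with pᵉ = 122, SRAS is y = 2069 + 9p. Setting AD = SRAS gives 1840 = 16p, so p = 115 and y = 3909 − 7·115 = 3104.
Output 3104 is below potential 3167, so over time expected prices fall and SRAS shifts right until y returns to 3167.
Long run: y = 3167 on the AD curve gives 3167 = 3909 − 7p, so p = 106.

Short run: p = 115, y = 3104. Long run: p = 106.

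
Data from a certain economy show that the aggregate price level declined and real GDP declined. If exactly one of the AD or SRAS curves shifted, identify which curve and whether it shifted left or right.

P fell and Y fell. An AD shift moves P and Y in the same direction; an SRAS shift moves them in opposite directions.
Here P and Y moved in the same direction, so the AD curve shifted.
Since Y fell, AD shifted left.

AD shifted left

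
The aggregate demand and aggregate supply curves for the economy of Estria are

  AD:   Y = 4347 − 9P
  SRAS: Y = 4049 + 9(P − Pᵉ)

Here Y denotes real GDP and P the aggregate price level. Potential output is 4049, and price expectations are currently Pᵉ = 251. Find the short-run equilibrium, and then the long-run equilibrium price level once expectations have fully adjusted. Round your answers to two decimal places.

Short run: P = 142.06, Y = 3068.50. Long run: P = 33.11.

Short run: with Pᵉ = 251, SRAS is Y = 1790 + 9P. Setting AD = SRAS gives 2557 = 18P, so P = 142.06 and Y = 4347 − 9P = 3068.50.
Output 3068.50 is below potential 4049, so over time expected prices fall and SRAS shifts right until Y returns to 4049.
Long run: Y = 4049 on the AD curve gives 4049 = 4347 − 9P, so P = 33.11.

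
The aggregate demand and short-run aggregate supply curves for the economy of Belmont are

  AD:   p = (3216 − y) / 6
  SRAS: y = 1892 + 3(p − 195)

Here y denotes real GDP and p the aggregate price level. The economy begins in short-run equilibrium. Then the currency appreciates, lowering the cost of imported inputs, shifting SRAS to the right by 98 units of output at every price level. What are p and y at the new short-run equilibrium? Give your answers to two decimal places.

This is a positive supply shock: SRAS shifts right.
New SRAS: y = 1405 + 3p.
Set AD = SRAS: 3216 − 6p = 1405 + 3p, so 1811 = 9p and p = 201.22.
Substituting into AD, y = 2008.67.

p = 201.22, y = 2008.67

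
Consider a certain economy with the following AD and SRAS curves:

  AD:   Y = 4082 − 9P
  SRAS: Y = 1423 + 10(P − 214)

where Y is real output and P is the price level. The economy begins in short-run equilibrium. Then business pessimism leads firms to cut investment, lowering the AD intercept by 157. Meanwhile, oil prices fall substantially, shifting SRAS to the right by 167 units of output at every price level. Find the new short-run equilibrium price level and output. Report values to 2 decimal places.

P = 235.53, Y = 1805.26

After both shocks: AD is Y = 3925 − 9P and SRAS is Y = 10P − 550.
Setting them equal: 4475 = 19P, so P = 235.53.
Substituting into AD, Y = 1805.26.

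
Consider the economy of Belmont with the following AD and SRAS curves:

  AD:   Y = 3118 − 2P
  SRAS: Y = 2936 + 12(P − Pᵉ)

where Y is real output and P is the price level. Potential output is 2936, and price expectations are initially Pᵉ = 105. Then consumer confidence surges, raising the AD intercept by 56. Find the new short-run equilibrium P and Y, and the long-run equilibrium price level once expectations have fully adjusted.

AD shifts right: new AD is Y = 3174 − 2P. With Pᵉ = 105, SRAS is Y = 1676 + 12P.
Short run: 3174 − 2P = 1676 + 12P gives 1498 = 14P, so P = 107 and Y = 3174 − 2·107 = 2960.
Y = 2960 is above potential 2936; expectations adjust and SRAS shifts left until Y = 2936.
Long run: on the new AD curve, 2936 = 3174 − 2P gives P = 119.

Short run: P = 107, Y = 2960. Long run: P = 119.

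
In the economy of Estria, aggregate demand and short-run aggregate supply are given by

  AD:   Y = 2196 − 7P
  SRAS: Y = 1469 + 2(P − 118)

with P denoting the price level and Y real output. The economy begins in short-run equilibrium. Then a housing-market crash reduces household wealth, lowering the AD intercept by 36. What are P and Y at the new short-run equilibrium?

This is a negative demand shock: AD shifts left.
New AD: Y = 2160 − 7P.
SRAS can be written Y = 1233 + 2P.
Set AD = SRAS: 2160 − 7P = 1233 + 2P, so 927 = 9P and P = 103.
Y = 2160 − 7·103 = 1439.

P = 103, Y = 1439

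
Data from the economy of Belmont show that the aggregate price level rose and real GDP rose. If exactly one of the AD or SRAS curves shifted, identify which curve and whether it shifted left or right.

AD shifted right

P rose and Y rose. An AD shift moves P and Y in the same direction; an SRAS shift moves them in opposite directions.
Here P and Y moved in the same direction, so the AD curve shifted.
Since Y rose, AD shifted right.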